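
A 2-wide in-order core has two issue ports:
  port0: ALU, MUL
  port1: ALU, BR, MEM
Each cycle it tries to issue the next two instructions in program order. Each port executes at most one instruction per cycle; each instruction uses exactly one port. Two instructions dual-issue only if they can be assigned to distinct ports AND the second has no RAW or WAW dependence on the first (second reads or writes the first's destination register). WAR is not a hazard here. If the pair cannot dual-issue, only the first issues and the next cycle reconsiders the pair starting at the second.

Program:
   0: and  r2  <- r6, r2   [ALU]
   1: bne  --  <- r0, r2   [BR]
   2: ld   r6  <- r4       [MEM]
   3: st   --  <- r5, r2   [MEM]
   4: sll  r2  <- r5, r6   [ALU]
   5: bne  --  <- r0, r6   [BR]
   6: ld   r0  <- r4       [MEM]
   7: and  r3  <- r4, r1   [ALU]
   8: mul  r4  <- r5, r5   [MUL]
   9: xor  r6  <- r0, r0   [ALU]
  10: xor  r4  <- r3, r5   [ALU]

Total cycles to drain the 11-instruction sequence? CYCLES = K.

c0: i0 and.ALU  RAW r2
c1: i1 bne.BR  no-port BR/MEM
c2: i2 ld.MEM  no-port MEM/MEM
c3: i3/i4 st.MEM/sll.ALU  pair
c4: i5 bne.BR  no-port BR/MEM
c5: i6/i7 ld.MEM/and.ALU  pair
c6: i8/i9 mul.MUL/xor.ALU  pair
c7: i10 xor.ALU  tail

CYCLES = 8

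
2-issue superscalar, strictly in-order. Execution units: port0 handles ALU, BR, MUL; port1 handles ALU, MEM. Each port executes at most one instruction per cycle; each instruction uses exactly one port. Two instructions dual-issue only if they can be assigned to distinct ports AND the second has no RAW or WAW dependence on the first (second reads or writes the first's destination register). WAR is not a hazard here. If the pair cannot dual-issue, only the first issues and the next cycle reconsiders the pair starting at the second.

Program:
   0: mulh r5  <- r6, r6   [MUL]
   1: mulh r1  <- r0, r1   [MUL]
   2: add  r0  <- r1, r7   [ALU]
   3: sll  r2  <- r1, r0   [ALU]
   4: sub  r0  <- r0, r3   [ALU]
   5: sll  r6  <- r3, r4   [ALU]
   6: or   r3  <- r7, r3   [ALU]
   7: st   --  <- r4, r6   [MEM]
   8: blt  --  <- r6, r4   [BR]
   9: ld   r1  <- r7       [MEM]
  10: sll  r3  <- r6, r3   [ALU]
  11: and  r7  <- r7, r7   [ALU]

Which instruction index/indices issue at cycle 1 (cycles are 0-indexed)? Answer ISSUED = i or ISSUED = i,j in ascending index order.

[0] i0  mulh.MUL  -- no-port MUL/MUL
[1] i1  mulh.MUL  -- RAW r1
[2] i2  add.ALU  -- RAW r0
[3] i3,i4  sll.ALU+sub.ALU  -- pair
[4] i5,i6  sll.ALU+or.ALU  -- pair
[5] i7,i8  st.MEM+blt.BR  -- pair
[6] i9,i10  ld.MEM+sll.ALU  -- pair
[7] i11  and.ALU  -- tail

ISSUED = 1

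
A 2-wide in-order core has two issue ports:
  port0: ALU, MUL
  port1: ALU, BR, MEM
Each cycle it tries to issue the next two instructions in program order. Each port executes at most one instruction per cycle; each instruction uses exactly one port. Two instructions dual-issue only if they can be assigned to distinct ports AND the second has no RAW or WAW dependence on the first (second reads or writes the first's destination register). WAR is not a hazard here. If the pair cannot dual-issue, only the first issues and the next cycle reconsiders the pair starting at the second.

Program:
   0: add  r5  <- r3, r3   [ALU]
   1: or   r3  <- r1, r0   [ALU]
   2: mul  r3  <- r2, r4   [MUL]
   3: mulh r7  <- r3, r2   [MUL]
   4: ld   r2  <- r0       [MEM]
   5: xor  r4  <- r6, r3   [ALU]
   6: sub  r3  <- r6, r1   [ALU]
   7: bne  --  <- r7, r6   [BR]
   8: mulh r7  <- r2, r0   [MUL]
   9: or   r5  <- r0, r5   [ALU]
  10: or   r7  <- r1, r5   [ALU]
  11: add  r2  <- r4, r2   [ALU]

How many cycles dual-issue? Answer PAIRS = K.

  cy0 -> i0+i1 (add.ALU/or.ALU) 2-wide
  cy1 -> i2 (mul.MUL) no-port MUL/MUL
  cy2 -> i3+i4 (mulh.MUL/ld.MEM) 2-wide
  cy3 -> i5+i6 (xor.ALU/sub.ALU) 2-wide
  cy4 -> i7+i8 (bne.BR/mulh.MUL) 2-wide
  cy5 -> i9 (or.ALU) RAW r5
  cy6 -> i10+i11 (or.ALU/add.ALU) 2-wide

PAIRS = 5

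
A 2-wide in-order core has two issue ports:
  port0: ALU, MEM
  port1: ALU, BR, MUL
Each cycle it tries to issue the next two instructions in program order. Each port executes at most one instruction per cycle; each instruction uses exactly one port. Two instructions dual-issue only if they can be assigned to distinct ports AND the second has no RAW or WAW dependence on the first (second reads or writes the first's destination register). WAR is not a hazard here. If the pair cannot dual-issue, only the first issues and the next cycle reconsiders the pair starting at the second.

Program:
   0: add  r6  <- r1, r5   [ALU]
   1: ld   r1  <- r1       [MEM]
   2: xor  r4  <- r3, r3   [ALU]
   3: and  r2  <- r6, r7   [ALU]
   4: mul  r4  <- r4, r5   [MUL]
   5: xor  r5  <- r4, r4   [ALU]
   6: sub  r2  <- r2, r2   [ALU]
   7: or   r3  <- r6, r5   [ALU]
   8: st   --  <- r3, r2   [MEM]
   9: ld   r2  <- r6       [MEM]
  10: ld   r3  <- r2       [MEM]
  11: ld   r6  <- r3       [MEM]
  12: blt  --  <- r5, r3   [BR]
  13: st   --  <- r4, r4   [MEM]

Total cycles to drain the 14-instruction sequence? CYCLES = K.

[0] i0+i1  add.ALU+ld.MEM  -- pair
[1] i2+i3  xor.ALU+and.ALU  -- pair
[2] i4  mul.MUL  -- RAW r4
[3] i5+i6  xor.ALU+sub.ALU  -- pair
[4] i7  or.ALU  -- RAW r3
[5] i8  st.MEM  -- no-port MEM/MEM
[6] i9  ld.MEM  -- no-port MEM/MEM
[7] i10  ld.MEM  -- no-port MEM/MEM
[8] i11+i12  ld.MEM+blt.BR  -- pair
[9] i13  st.MEM  -- tail

CYCLES = 10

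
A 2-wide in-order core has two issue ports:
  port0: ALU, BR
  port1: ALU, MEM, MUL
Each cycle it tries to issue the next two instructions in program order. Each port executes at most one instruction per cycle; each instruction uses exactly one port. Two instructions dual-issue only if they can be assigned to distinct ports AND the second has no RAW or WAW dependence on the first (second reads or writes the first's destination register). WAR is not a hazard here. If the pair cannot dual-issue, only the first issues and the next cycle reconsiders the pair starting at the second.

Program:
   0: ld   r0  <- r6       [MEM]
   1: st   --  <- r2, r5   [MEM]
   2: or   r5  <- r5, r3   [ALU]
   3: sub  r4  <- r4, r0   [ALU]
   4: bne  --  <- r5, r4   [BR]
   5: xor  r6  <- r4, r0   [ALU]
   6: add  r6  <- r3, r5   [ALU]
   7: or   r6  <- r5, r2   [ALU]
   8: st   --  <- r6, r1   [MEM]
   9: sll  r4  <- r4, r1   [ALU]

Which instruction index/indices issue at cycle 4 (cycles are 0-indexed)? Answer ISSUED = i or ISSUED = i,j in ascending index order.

ISSUED = 6

c0: i0 ld.MEM  no-port MEM/MEM
c1: i1,i2 st.MEM/or.ALU  2-wide
c2: i3 sub.ALU  RAW r4
c3: i4,i5 bne.BR/xor.ALU  2-wide
c4: i6 add.ALU  WAW r6
c5: i7 or.ALU  RAW r6
c6: i8,i9 st.MEM/sll.ALU  2-wide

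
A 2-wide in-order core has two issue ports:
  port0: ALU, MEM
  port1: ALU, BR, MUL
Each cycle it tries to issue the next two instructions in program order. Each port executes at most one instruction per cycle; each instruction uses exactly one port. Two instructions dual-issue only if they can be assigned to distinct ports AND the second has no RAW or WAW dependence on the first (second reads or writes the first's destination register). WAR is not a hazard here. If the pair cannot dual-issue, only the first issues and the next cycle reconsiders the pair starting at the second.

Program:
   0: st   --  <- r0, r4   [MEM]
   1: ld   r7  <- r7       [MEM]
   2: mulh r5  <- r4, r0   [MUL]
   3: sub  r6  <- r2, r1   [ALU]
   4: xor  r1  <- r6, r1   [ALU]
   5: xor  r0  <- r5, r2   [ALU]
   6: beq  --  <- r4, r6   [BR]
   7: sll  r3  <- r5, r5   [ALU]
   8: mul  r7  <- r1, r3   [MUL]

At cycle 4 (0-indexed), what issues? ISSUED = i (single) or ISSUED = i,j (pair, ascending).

ISSUED = 6,7

[0] i0  st  -- no-port MEM/MEM
[1] i1,i2  ld;mulh  -- dual
[2] i3  sub  -- RAW r6
[3] i4,i5  xor;xor  -- dual
[4] i6,i7  beq;sll  -- dual
[5] i8  mul  -- tail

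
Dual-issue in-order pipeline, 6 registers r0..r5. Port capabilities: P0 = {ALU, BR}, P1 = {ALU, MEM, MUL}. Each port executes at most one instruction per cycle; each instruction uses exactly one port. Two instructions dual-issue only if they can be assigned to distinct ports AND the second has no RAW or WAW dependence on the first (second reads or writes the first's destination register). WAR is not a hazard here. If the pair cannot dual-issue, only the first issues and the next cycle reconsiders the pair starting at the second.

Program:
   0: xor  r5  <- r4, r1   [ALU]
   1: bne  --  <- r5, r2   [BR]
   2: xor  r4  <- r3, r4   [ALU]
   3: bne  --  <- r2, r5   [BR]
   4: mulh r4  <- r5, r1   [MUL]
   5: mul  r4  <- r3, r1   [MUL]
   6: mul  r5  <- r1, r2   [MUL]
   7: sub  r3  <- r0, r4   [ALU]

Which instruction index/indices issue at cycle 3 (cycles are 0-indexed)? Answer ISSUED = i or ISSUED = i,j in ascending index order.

  cy0 -> i0 (xor) RAW r5
  cy1 -> i1,i2 (bne xor) 2-wide
  cy2 -> i3,i4 (bne mulh) 2-wide
  cy3 -> i5 (mul) no-port MUL/MUL
  cy4 -> i6,i7 (mul sub) 2-wide

ISSUED = 5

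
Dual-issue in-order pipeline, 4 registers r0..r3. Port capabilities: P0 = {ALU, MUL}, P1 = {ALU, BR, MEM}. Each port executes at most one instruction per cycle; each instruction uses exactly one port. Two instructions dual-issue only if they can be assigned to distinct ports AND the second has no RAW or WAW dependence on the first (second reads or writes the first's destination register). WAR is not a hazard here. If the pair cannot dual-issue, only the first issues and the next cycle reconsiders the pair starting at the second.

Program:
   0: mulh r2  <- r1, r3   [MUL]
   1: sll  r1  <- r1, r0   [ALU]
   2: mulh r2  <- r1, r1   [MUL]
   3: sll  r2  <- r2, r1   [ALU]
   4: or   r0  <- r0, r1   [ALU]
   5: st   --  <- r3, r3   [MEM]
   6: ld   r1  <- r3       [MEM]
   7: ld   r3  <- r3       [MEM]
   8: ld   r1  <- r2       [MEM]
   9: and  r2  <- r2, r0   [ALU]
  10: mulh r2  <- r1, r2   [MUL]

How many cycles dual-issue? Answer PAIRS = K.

PAIRS = 3

t=0 i0,i1:mulh.MUL sll.ALU ; dual
t=1 i2:mulh.MUL ; RAW+WAW r2
t=2 i3,i4:sll.ALU or.ALU ; dual
t=3 i5:st.MEM ; no-port MEM/MEM
t=4 i6:ld.MEM ; no-port MEM/MEM
t=5 i7:ld.MEM ; no-port MEM/MEM
t=6 i8,i9:ld.MEM and.ALU ; dual
t=7 i10:mulh.MUL ; tail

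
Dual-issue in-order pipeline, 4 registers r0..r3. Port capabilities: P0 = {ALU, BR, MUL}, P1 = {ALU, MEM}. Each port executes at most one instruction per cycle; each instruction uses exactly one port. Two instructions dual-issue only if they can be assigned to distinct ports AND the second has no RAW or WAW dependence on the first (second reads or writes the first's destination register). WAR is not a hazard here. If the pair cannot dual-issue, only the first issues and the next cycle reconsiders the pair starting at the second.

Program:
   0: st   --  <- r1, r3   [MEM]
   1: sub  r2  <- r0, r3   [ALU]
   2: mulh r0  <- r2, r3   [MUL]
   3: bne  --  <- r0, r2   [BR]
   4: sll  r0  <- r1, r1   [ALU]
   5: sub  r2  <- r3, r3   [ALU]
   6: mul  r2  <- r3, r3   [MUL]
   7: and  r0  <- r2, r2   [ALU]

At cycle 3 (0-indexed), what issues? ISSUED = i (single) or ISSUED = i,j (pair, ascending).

ISSUED = 5

#0 head=0: st.MEM/sub.ALU i0+i1 2-wide
#1 head=2: mulh.MUL i2 no-port MUL/BR
#2 head=3: bne.BR/sll.ALU i3+i4 2-wide
#3 head=5: sub.ALU i5 WAW r2
#4 head=6: mul.MUL i6 RAW r2
#5 head=7: and.ALU i7 tail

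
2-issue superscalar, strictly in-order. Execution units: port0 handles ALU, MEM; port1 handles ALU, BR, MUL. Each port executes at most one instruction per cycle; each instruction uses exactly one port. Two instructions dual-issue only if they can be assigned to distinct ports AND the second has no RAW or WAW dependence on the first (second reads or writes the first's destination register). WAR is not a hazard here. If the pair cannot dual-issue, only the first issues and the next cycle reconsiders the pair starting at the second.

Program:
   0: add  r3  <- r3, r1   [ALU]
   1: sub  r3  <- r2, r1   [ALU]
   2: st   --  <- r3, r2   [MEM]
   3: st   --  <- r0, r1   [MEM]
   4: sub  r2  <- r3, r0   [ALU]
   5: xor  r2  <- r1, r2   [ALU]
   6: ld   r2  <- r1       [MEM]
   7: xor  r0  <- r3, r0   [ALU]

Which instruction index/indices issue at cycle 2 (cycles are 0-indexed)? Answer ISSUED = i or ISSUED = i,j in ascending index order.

  cy0 -> i0 (add.ALU) WAW r3
  cy1 -> i1 (sub.ALU) RAW r3
  cy2 -> i2 (st.MEM) no-port MEM/MEM
  cy3 -> i3&i4 (st.MEM+sub.ALU) 2-wide
  cy4 -> i5 (xor.ALU) WAW r2
  cy5 -> i6&i7 (ld.MEM+xor.ALU) 2-wide

ISSUED = 2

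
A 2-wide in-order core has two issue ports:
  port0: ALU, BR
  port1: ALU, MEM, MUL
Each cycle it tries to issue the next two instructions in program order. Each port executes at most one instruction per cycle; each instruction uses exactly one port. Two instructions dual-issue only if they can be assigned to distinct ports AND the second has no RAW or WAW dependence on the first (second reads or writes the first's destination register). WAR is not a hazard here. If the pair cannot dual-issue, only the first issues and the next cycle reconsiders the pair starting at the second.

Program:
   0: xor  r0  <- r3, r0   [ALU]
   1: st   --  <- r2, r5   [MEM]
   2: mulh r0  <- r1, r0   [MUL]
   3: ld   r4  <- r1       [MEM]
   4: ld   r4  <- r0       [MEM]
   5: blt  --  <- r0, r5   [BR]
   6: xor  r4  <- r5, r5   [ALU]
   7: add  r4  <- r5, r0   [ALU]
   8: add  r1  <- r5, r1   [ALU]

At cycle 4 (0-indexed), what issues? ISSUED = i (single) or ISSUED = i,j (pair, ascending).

c0: i0&i1 xor+st  dual
c1: i2 mulh  no-port MUL/MEM
c2: i3 ld  no-port MEM/MEM
c3: i4&i5 ld+blt  dual
c4: i6 xor  WAW r4
c5: i7&i8 add+add  dual

ISSUED = 6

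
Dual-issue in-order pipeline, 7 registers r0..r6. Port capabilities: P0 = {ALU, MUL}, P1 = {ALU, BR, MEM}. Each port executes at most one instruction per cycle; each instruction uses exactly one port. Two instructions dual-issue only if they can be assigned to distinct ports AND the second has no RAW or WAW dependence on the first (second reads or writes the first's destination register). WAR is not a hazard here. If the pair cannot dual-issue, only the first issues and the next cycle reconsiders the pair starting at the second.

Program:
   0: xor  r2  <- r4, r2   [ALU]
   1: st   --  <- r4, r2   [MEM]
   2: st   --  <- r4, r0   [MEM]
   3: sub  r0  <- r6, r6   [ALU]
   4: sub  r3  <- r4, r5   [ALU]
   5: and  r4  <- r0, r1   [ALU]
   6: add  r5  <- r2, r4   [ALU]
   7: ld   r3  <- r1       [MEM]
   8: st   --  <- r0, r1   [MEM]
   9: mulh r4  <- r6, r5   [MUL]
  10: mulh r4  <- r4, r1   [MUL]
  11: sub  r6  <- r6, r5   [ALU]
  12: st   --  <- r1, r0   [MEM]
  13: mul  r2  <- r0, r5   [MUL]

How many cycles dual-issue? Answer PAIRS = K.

#0 head=0: xor.ALU i0 RAW r2
#1 head=1: st.MEM i1 no-port MEM/MEM
#2 head=2: st.MEM sub.ALU i2/i3 pair
#3 head=4: sub.ALU and.ALU i4/i5 pair
#4 head=6: add.ALU ld.MEM i6/i7 pair
#5 head=8: st.MEM mulh.MUL i8/i9 pair
#6 head=10: mulh.MUL sub.ALU i10/i11 pair
#7 head=12: st.MEM mul.MUL i12/i13 pair

PAIRS = 6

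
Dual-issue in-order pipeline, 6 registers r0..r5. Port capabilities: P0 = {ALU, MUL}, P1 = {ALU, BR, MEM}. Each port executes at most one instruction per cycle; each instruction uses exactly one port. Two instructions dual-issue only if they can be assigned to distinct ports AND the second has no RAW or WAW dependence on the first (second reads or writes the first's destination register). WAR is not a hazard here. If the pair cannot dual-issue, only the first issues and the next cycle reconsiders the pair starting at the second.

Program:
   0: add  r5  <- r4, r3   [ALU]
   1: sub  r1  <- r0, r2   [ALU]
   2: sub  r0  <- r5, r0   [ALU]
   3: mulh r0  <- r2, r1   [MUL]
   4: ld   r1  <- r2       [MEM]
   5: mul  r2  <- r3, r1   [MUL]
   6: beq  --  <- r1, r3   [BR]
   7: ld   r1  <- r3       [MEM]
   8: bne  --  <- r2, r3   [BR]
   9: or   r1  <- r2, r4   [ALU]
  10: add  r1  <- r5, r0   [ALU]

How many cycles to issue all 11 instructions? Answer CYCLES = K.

#0 head=0: add sub i0/i1 pair
#1 head=2: sub i2 WAW r0
#2 head=3: mulh ld i3/i4 pair
#3 head=5: mul beq i5/i6 pair
#4 head=7: ld i7 no-port MEM/BR
#5 head=8: bne or i8/i9 pair
#6 head=10: add i10 tail

CYCLES = 7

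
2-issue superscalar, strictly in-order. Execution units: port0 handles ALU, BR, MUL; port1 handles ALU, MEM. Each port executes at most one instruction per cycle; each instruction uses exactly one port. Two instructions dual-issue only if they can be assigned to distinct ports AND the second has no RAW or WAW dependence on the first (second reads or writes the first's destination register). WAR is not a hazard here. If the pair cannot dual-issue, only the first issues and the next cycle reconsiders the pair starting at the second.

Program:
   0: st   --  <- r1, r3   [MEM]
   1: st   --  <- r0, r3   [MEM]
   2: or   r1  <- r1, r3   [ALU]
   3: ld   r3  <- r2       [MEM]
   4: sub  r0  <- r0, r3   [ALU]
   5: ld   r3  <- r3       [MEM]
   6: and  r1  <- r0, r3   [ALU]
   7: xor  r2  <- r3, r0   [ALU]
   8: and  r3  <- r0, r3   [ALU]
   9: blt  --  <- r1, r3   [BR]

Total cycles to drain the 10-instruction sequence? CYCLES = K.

CYCLES = 7

c0: i0 st.MEM  no-port MEM/MEM
c1: i1&i2 st.MEM or.ALU  dual
c2: i3 ld.MEM  RAW r3
c3: i4&i5 sub.ALU ld.MEM  dual
c4: i6&i7 and.ALU xor.ALU  dual
c5: i8 and.ALU  RAW r3
c6: i9 blt.BR  tail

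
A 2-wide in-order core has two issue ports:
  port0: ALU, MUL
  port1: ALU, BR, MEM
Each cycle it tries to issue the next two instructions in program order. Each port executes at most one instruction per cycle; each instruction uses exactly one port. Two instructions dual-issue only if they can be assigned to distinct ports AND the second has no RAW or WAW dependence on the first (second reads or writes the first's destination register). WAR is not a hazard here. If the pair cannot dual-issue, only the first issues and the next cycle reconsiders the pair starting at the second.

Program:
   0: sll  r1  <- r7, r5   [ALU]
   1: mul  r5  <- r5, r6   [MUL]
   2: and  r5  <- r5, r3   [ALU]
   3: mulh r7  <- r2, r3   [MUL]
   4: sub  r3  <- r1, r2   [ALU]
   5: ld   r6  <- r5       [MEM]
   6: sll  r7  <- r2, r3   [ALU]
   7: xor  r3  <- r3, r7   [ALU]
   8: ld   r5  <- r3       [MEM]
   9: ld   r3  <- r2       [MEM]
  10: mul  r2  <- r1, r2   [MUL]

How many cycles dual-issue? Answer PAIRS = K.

PAIRS = 4

t=0 i0/i1:sll mul ; dual
t=1 i2/i3:and mulh ; dual
t=2 i4/i5:sub ld ; dual
t=3 i6:sll ; RAW r7
t=4 i7:xor ; RAW r3
t=5 i8:ld ; no-port MEM/MEM
t=6 i9/i10:ld mul ; dual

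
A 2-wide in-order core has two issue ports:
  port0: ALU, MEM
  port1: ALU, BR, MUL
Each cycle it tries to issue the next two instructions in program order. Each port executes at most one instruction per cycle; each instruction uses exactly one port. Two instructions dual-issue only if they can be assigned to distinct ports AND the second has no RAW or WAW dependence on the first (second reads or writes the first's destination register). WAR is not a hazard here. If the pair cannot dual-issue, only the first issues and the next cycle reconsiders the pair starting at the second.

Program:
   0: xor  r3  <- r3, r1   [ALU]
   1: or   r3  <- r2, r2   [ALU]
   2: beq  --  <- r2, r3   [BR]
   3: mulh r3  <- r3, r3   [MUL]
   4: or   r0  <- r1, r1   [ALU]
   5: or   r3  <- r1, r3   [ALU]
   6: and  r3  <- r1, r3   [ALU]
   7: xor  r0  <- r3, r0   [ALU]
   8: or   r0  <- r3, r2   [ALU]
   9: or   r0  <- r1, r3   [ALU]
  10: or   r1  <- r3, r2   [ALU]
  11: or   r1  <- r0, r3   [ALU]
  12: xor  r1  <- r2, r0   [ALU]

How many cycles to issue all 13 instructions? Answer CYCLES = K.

CYCLES = 11

#0 head=0: xor.ALU i0 WAW r3
#1 head=1: or.ALU i1 RAW r3
#2 head=2: beq.BR i2 no-port BR/MUL
#3 head=3: mulh.MUL/or.ALU i3&i4 pair
#4 head=5: or.ALU i5 RAW+WAW r3
#5 head=6: and.ALU i6 RAW r3
#6 head=7: xor.ALU i7 WAW r0
#7 head=8: or.ALU i8 WAW r0
#8 head=9: or.ALU/or.ALU i9&i10 pair
#9 head=11: or.ALU i11 WAW r1
#10 head=12: xor.ALU i12 tail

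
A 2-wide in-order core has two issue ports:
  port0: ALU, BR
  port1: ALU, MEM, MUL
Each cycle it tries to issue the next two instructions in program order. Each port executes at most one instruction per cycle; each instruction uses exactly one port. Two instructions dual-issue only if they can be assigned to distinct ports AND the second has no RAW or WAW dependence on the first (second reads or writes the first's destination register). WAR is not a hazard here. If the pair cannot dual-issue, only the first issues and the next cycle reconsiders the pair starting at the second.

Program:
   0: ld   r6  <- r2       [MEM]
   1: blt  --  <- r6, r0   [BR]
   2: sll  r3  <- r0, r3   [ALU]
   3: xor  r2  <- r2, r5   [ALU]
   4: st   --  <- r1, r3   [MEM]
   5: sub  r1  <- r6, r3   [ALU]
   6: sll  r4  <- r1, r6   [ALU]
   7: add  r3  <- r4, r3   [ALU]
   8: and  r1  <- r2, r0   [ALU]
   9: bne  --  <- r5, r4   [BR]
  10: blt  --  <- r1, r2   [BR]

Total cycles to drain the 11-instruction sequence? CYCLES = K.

CYCLES = 8

t=0 i0:ld.MEM ; RAW r6
t=1 i1&i2:blt.BR+sll.ALU ; pair
t=2 i3&i4:xor.ALU+st.MEM ; pair
t=3 i5:sub.ALU ; RAW r1
t=4 i6:sll.ALU ; RAW r4
t=5 i7&i8:add.ALU+and.ALU ; pair
t=6 i9:bne.BR ; no-port BR/BR
t=7 i10:blt.BR ; tail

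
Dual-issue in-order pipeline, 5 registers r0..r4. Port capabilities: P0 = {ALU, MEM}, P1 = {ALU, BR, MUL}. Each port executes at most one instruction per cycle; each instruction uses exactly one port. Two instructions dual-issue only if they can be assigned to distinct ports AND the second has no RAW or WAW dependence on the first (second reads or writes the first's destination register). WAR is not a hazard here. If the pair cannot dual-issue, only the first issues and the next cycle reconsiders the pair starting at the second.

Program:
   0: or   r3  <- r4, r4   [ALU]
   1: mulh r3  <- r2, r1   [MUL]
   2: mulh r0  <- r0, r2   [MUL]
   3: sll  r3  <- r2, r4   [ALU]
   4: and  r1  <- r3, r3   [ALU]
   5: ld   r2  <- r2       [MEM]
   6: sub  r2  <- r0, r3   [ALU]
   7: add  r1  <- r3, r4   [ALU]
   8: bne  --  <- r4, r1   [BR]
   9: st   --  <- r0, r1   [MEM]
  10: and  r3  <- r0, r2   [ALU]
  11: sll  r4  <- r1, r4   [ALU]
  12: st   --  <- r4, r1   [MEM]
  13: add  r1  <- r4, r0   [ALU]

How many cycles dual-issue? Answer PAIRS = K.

PAIRS = 6

c0: i0 or.ALU  WAW r3
c1: i1 mulh.MUL  no-port MUL/MUL
c2: i2/i3 mulh.MUL sll.ALU  pair
c3: i4/i5 and.ALU ld.MEM  pair
c4: i6/i7 sub.ALU add.ALU  pair
c5: i8/i9 bne.BR st.MEM  pair
c6: i10/i11 and.ALU sll.ALU  pair
c7: i12/i13 st.MEM add.ALU  pair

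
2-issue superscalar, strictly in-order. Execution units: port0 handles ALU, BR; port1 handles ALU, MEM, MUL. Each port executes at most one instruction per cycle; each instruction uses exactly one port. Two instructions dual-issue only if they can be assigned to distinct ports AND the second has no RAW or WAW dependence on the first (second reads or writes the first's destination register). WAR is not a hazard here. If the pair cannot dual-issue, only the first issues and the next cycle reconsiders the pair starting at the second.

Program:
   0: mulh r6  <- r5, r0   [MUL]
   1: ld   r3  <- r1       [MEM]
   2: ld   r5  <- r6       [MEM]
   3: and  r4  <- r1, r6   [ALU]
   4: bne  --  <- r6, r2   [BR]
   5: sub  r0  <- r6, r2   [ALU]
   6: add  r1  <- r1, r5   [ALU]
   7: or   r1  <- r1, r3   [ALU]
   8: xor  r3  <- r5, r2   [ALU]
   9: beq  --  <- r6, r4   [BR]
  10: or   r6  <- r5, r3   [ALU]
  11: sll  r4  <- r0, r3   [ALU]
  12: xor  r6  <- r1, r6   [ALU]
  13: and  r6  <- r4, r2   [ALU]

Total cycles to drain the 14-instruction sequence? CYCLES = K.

c0: i0 mulh  no-port MUL/MEM
c1: i1 ld  no-port MEM/MEM
c2: i2,i3 ld+and  pair
c3: i4,i5 bne+sub  pair
c4: i6 add  RAW+WAW r1
c5: i7,i8 or+xor  pair
c6: i9,i10 beq+or  pair
c7: i11,i12 sll+xor  pair
c8: i13 and  tail

CYCLES = 9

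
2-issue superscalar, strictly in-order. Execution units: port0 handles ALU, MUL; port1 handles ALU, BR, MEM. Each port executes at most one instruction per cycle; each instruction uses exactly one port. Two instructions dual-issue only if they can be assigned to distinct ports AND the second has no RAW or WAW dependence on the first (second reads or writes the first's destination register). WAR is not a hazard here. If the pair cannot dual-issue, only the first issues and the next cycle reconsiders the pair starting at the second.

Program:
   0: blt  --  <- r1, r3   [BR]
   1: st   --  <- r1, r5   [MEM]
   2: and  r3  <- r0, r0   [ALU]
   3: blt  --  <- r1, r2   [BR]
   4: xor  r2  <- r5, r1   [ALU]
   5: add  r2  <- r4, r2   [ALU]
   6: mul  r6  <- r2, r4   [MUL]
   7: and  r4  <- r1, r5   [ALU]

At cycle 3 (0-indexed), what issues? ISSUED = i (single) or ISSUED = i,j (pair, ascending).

ISSUED = 5

  cy0 -> i0 (blt.BR) no-port BR/MEM
  cy1 -> i1,i2 (st.MEM;and.ALU) dual
  cy2 -> i3,i4 (blt.BR;xor.ALU) dual
  cy3 -> i5 (add.ALU) RAW r2
  cy4 -> i6,i7 (mul.MUL;and.ALU) dual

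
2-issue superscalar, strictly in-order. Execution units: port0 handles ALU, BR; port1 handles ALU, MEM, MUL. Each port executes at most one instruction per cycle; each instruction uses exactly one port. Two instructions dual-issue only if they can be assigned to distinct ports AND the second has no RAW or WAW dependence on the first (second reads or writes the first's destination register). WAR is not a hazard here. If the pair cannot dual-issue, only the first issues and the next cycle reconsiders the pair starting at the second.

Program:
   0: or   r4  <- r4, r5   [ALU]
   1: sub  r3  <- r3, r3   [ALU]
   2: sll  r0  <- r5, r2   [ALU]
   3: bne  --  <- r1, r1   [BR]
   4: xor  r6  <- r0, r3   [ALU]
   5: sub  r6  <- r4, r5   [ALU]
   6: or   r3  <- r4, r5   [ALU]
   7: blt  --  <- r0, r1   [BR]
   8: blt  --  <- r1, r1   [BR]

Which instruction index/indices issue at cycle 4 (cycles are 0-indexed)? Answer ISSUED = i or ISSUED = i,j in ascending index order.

t=0 i0,i1:or.ALU sub.ALU ; dual
t=1 i2,i3:sll.ALU bne.BR ; dual
t=2 i4:xor.ALU ; WAW r6
t=3 i5,i6:sub.ALU or.ALU ; dual
t=4 i7:blt.BR ; no-port BR/BR
t=5 i8:blt.BR ; tail

ISSUED = 7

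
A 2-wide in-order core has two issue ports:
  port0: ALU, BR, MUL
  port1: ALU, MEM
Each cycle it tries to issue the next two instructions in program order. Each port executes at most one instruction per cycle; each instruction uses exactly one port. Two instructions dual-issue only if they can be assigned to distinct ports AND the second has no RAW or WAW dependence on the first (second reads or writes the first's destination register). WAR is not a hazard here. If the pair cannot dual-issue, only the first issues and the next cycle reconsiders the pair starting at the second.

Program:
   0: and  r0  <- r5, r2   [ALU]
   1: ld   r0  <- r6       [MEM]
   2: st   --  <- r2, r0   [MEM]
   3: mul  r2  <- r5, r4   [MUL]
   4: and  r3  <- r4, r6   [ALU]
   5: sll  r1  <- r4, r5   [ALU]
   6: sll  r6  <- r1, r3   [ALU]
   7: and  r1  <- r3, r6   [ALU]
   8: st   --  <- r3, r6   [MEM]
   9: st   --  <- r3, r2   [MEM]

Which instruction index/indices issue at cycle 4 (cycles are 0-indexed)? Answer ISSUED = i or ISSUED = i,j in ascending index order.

ISSUED = 6

  cy0 -> i0 (and) WAW r0
  cy1 -> i1 (ld) no-port MEM/MEM
  cy2 -> i2/i3 (st+mul) 2-wide
  cy3 -> i4/i5 (and+sll) 2-wide
  cy4 -> i6 (sll) RAW r6
  cy5 -> i7/i8 (and+st) 2-wide
  cy6 -> i9 (st) tail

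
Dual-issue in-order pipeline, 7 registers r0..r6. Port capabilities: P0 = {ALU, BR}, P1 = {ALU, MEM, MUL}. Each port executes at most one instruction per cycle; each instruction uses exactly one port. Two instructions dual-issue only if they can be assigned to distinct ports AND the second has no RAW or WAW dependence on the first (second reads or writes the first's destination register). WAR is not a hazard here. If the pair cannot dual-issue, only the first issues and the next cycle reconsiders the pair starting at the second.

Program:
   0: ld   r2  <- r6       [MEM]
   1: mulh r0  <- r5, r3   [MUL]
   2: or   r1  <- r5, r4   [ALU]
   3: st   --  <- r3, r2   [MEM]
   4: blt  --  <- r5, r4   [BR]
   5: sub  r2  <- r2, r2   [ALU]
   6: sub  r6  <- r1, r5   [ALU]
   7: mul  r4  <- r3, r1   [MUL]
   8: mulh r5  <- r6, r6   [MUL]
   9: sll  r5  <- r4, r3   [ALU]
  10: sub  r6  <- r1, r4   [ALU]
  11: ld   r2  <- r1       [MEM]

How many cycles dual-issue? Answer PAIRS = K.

  cy0 -> i0 (ld) no-port MEM/MUL
  cy1 -> i1+i2 (mulh/or) dual
  cy2 -> i3+i4 (st/blt) dual
  cy3 -> i5+i6 (sub/sub) dual
  cy4 -> i7 (mul) no-port MUL/MUL
  cy5 -> i8 (mulh) WAW r5
  cy6 -> i9+i10 (sll/sub) dual
  cy7 -> i11 (ld) tail

PAIRS = 4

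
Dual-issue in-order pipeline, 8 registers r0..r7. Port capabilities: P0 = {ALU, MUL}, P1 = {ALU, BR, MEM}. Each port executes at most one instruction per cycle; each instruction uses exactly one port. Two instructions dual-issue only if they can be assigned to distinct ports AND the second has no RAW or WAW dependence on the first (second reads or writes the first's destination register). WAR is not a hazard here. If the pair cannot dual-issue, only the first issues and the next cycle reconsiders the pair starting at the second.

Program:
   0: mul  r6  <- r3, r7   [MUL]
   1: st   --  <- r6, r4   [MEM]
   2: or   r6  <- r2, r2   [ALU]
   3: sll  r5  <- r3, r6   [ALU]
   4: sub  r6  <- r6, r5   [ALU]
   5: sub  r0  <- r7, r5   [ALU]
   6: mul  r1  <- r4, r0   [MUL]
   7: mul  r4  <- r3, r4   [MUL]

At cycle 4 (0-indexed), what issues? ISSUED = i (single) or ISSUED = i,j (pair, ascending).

ISSUED = 6

c0: i0 mul  RAW r6
c1: i1,i2 st+or  dual
c2: i3 sll  RAW r5
c3: i4,i5 sub+sub  dual
c4: i6 mul  no-port MUL/MUL
c5: i7 mul  tail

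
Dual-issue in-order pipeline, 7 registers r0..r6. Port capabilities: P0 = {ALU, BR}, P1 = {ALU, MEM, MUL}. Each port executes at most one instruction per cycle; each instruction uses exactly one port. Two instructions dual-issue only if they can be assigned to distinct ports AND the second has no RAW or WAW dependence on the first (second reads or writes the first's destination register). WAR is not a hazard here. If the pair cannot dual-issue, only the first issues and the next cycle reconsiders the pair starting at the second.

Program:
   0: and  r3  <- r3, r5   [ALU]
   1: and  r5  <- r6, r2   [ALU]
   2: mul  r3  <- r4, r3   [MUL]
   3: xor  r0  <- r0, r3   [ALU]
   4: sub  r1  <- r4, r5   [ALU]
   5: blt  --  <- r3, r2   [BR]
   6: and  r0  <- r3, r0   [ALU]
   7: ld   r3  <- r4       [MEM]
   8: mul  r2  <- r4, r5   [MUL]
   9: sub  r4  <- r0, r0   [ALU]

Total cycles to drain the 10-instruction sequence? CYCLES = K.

0. and/and @i0+i1  | dual
1. mul @i2  | RAW r3
2. xor/sub @i3+i4  | dual
3. blt/and @i5+i6  | dual
4. ld @i7  | no-port MEM/MUL
5. mul/sub @i8+i9  | dual

CYCLES = 6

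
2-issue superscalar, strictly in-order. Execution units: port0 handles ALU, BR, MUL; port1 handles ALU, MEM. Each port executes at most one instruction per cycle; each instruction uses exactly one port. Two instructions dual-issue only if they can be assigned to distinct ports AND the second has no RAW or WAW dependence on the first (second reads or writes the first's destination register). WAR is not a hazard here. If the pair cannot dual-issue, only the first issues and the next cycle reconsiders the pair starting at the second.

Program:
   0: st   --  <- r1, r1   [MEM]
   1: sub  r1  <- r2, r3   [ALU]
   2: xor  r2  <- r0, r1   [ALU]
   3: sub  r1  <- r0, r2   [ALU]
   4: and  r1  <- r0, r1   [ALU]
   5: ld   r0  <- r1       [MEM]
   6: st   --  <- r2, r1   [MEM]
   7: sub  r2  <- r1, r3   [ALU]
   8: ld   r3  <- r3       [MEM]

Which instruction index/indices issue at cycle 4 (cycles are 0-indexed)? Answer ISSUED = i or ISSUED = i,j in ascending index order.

ISSUED = 5

t=0 i0+i1:st.MEM/sub.ALU ; 2-wide
t=1 i2:xor.ALU ; RAW r2
t=2 i3:sub.ALU ; RAW+WAW r1
t=3 i4:and.ALU ; RAW r1
t=4 i5:ld.MEM ; no-port MEM/MEM
t=5 i6+i7:st.MEM/sub.ALU ; 2-wide
t=6 i8:ld.MEM ; tail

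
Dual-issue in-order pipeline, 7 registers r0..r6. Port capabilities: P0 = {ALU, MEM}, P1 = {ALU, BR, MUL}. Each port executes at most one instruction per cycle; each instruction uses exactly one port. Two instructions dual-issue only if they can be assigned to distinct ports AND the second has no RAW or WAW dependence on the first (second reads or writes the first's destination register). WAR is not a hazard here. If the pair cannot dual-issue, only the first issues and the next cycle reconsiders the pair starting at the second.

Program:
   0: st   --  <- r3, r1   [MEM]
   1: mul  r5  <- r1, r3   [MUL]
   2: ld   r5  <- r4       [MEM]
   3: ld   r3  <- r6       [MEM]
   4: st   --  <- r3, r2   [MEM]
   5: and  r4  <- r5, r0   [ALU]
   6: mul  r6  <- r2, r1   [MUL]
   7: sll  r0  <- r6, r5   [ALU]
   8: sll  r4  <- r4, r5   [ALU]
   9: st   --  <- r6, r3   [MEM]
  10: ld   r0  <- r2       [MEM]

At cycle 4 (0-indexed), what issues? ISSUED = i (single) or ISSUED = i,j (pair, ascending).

ISSUED = 6

  cy0 -> i0+i1 (st.MEM+mul.MUL) pair
  cy1 -> i2 (ld.MEM) no-port MEM/MEM
  cy2 -> i3 (ld.MEM) no-port MEM/MEM
  cy3 -> i4+i5 (st.MEM+and.ALU) pair
  cy4 -> i6 (mul.MUL) RAW r6
  cy5 -> i7+i8 (sll.ALU+sll.ALU) pair
  cy6 -> i9 (st.MEM) no-port MEM/MEM
  cy7 -> i10 (ld.MEM) tail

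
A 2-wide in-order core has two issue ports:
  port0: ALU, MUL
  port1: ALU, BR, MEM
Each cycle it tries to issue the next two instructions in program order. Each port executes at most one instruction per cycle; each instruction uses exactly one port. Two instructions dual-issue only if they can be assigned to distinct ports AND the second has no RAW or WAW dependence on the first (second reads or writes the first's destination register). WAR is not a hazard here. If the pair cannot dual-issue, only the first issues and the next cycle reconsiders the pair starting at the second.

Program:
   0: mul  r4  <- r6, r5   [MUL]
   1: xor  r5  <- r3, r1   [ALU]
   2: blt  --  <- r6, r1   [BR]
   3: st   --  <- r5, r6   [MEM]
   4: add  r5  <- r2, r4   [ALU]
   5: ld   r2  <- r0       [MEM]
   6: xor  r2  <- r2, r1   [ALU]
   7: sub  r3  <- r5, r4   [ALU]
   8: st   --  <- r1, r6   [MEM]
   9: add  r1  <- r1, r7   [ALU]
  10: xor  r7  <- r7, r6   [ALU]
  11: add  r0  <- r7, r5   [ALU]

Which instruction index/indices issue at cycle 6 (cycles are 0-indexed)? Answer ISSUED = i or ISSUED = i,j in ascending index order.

#0 head=0: mul+xor i0&i1 dual
#1 head=2: blt i2 no-port BR/MEM
#2 head=3: st+add i3&i4 dual
#3 head=5: ld i5 RAW+WAW r2
#4 head=6: xor+sub i6&i7 dual
#5 head=8: st+add i8&i9 dual
#6 head=10: xor i10 RAW r7
#7 head=11: add i11 tail

ISSUED = 10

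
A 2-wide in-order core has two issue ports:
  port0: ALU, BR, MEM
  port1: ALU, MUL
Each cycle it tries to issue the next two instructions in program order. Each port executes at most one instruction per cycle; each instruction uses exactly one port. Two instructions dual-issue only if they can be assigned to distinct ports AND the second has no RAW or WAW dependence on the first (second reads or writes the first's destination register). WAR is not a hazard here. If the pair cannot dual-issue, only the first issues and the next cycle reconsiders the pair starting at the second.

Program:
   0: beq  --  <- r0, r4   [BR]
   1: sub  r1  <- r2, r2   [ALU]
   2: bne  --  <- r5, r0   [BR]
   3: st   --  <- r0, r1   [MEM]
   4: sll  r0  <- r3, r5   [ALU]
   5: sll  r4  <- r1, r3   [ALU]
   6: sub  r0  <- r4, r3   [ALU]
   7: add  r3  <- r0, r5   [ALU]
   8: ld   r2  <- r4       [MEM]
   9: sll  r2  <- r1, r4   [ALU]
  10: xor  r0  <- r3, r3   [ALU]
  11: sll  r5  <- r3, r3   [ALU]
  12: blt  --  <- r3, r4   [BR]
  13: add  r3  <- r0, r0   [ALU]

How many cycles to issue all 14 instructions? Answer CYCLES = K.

0. beq.BR sub.ALU @i0/i1  | 2-wide
1. bne.BR @i2  | no-port BR/MEM
2. st.MEM sll.ALU @i3/i4  | 2-wide
3. sll.ALU @i5  | RAW r4
4. sub.ALU @i6  | RAW r0
5. add.ALU ld.MEM @i7/i8  | 2-wide
6. sll.ALU xor.ALU @i9/i10  | 2-wide
7. sll.ALU blt.BR @i11/i12  | 2-wide
8. add.ALU @i13  | tail

CYCLES = 9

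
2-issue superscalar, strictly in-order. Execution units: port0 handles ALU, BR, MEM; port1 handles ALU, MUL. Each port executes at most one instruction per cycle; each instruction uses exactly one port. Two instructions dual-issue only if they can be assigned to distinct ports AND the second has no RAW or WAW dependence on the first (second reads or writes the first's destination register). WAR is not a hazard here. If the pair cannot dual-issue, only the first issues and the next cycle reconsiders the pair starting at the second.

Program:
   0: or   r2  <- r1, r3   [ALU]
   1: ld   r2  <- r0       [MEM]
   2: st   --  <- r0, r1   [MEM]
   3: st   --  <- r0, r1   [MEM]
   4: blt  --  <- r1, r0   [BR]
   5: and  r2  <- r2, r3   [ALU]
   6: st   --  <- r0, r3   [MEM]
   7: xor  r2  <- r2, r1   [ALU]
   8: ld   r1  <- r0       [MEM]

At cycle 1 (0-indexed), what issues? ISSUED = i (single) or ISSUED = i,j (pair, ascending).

[0] i0  or.ALU  -- WAW r2
[1] i1  ld.MEM  -- no-port MEM/MEM
[2] i2  st.MEM  -- no-port MEM/MEM
[3] i3  st.MEM  -- no-port MEM/BR
[4] i4&i5  blt.BR/and.ALU  -- dual
[5] i6&i7  st.MEM/xor.ALU  -- dual
[6] i8  ld.MEM  -- tail

ISSUED = 1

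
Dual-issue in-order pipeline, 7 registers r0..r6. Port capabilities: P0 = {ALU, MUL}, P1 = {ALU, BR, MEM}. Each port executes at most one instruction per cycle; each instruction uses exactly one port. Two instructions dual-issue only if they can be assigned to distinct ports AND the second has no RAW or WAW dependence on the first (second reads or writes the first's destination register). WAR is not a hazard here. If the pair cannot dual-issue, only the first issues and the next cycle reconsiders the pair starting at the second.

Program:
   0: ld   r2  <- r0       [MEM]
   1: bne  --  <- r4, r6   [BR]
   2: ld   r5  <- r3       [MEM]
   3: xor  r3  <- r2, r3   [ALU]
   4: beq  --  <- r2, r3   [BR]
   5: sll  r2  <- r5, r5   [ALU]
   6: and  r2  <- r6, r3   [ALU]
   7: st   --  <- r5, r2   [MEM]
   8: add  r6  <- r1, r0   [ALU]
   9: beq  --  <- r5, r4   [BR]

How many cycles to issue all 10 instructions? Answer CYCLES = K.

0. ld @i0  | no-port MEM/BR
1. bne @i1  | no-port BR/MEM
2. ld+xor @i2,i3  | dual
3. beq+sll @i4,i5  | dual
4. and @i6  | RAW r2
5. st+add @i7,i8  | dual
6. beq @i9  | tail

CYCLES = 7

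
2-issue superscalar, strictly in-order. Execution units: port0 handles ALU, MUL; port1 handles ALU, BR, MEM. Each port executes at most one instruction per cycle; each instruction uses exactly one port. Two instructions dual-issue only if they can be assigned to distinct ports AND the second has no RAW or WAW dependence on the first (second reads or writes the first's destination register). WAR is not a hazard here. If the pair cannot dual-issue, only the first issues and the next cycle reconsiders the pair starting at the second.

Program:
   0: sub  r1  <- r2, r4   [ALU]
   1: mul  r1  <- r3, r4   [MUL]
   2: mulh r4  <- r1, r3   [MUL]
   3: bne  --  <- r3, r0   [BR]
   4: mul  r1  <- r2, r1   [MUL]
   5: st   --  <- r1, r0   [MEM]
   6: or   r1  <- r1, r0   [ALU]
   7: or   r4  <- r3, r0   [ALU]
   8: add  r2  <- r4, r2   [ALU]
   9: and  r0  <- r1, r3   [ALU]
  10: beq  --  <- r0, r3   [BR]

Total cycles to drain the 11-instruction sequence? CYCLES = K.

CYCLES = 8

[0] i0  sub  -- WAW r1
[1] i1  mul  -- no-port MUL/MUL
[2] i2&i3  mulh/bne  -- dual
[3] i4  mul  -- RAW r1
[4] i5&i6  st/or  -- dual
[5] i7  or  -- RAW r4
[6] i8&i9  add/and  -- dual
[7] i10  beq  -- tail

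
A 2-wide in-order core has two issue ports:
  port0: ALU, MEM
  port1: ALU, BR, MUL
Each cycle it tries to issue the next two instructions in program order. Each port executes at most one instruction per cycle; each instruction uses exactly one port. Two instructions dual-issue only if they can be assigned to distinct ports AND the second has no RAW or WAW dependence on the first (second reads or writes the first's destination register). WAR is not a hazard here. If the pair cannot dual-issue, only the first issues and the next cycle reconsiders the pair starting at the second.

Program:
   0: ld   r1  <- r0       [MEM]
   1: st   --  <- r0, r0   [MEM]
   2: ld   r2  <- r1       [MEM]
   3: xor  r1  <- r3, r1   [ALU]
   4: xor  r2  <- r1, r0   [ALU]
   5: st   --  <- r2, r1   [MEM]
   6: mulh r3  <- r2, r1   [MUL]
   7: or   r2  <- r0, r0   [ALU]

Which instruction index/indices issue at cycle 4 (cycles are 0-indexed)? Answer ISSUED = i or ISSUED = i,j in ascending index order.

  cy0 -> i0 (ld) no-port MEM/MEM
  cy1 -> i1 (st) no-port MEM/MEM
  cy2 -> i2&i3 (ld;xor) 2-wide
  cy3 -> i4 (xor) RAW r2
  cy4 -> i5&i6 (st;mulh) 2-wide
  cy5 -> i7 (or) tail

ISSUED = 5,6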